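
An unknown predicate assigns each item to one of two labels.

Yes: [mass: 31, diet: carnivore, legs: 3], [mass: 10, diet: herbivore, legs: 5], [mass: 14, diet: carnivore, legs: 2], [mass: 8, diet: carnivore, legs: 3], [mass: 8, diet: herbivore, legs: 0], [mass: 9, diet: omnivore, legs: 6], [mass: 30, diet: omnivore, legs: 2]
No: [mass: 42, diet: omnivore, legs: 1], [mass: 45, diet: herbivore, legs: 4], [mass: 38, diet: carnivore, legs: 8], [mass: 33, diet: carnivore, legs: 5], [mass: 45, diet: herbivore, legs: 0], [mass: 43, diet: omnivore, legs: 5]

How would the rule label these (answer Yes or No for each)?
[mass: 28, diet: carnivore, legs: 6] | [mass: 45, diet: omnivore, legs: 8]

Yes, No

The simplest hypothesis consistent with all the labels is: mass ≤ 31.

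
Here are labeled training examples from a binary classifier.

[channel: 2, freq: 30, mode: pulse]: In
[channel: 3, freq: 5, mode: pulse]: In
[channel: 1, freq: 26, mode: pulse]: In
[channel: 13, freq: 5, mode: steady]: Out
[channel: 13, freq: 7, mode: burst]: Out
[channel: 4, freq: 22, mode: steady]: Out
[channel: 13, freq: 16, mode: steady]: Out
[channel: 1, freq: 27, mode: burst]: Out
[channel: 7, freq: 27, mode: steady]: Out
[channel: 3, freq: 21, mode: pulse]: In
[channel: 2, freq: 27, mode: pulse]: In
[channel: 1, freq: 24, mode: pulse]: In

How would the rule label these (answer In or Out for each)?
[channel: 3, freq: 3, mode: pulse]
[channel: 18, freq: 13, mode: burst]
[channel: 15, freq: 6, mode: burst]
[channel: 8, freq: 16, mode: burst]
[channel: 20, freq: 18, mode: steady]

In, Out, Out, Out, Out

The simplest hypothesis consistent with all the labels is: mode is pulse.
In: [channel: 3, freq: 3, mode: pulse], since mode is pulse. Out: [channel: 18, freq: 13, mode: burst], since mode is burst. Out: [channel: 15, freq: 6, mode: burst], since mode is burst. Out: [channel: 8, freq: 16, mode: burst], since mode is burst. Out: [channel: 20, freq: 18, mode: steady], since mode is steady.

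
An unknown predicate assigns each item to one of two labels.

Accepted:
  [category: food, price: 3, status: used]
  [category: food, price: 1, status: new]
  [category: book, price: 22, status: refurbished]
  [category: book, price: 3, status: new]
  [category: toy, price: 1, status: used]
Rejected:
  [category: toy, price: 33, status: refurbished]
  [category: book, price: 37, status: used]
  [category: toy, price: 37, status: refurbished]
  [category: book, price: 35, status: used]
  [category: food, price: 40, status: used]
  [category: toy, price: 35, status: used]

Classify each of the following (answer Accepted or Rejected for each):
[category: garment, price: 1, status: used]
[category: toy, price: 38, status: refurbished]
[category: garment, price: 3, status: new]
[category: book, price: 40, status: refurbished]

Accepted, Rejected, Accepted, Rejected

One predicate separates the groups cleanly: price ≤ 22.
[category: garment, price: 1, status: used] → price = 1 → Accepted.
[category: toy, price: 38, status: refurbished] → price = 38 → Rejected.
[category: garment, price: 3, status: new] → price = 3 → Accepted.
[category: book, price: 40, status: refurbished] → price = 40 → Rejected.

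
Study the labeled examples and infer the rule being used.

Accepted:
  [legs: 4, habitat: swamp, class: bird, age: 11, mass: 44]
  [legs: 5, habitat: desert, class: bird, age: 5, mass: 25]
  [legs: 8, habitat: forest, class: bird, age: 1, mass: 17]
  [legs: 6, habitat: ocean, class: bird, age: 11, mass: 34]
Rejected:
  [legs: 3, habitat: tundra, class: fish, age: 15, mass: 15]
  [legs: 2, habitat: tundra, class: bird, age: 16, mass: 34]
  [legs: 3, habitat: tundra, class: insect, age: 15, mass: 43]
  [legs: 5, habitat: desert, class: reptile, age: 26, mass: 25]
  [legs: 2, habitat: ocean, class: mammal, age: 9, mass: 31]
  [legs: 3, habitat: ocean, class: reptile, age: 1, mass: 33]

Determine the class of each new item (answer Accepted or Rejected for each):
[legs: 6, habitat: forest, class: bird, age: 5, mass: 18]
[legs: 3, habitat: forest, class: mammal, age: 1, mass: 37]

Accepted, Rejected

'Accepted' ⟺ class is bird AND age ≤ 11.
[legs: 6, habitat: forest, class: bird, age: 5, mass: 18] — class is bird, age = 5, hence Accepted.
[legs: 3, habitat: forest, class: mammal, age: 1, mass: 37] — class is mammal, age = 1, hence Rejected.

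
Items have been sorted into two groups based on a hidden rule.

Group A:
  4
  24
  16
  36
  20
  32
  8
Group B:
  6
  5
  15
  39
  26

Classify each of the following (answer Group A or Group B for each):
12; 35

The common property of the 'Group A' items is: multiple of 4. No 'Group B' item has it.

Group A, Group B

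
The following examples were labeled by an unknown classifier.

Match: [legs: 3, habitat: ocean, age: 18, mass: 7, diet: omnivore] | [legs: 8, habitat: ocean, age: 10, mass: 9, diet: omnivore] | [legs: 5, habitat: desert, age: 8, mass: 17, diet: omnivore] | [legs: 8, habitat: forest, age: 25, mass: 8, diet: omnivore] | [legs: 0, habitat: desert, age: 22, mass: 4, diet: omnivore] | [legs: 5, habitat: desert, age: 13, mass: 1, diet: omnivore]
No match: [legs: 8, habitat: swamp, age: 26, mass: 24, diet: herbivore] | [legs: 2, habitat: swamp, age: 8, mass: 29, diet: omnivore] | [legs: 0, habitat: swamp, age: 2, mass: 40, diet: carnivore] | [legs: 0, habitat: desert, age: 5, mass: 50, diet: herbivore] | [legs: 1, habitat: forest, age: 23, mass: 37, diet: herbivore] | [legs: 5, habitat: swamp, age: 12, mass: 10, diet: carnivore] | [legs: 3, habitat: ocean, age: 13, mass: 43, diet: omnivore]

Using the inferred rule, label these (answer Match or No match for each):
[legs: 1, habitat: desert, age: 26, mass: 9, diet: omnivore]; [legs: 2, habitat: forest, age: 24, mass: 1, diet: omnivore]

Match, Match

The simplest hypothesis consistent with all the labels is: diet is omnivore AND mass ≤ 17.
[legs: 1, habitat: desert, age: 26, mass: 9, diet: omnivore] — diet is omnivore, mass = 9, hence Match.
[legs: 2, habitat: forest, age: 24, mass: 1, diet: omnivore] — diet is omnivore, mass = 1, hence Match.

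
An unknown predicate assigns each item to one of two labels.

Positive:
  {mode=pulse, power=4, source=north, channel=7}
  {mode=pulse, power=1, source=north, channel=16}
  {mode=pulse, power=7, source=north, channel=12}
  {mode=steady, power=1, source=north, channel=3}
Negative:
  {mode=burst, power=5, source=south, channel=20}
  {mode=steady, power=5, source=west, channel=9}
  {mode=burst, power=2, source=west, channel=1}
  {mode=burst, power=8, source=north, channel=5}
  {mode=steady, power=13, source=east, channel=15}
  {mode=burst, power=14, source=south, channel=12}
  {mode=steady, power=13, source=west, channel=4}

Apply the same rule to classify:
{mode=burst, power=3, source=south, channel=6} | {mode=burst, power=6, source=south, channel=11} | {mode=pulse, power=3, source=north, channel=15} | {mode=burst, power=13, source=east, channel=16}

'Positive' ⟺ source is north AND power ≤ 7.
{mode=burst, power=3, source=south, channel=6} — source is south, power = 3, hence Negative. {mode=burst, power=6, source=south, channel=11} — source is south, power = 6, hence Negative. {mode=pulse, power=3, source=north, channel=15} — source is north, power = 3, hence Positive. {mode=burst, power=13, source=east, channel=16} — source is east, power = 13, hence Negative.

Negative, Negative, Positive, Negative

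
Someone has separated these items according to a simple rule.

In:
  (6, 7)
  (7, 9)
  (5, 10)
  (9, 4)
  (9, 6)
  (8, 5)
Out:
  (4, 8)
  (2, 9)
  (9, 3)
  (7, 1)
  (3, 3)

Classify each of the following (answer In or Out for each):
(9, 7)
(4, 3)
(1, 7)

The rule appears to be: sum ≥ 13.

In, Out, Out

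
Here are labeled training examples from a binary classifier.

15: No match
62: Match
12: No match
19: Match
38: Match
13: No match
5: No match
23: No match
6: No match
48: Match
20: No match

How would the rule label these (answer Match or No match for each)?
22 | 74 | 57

No match, Match, Match

A rule that fits every label: digit sum ≥ 7 — true of each 'Match' example, false of each 'No match' one.
22: digit sum 2+2 = 4, does not pass → No match. 74: digit sum 7+4 = 11, passes → Match. 57: digit sum 5+7 = 12, passes → Match.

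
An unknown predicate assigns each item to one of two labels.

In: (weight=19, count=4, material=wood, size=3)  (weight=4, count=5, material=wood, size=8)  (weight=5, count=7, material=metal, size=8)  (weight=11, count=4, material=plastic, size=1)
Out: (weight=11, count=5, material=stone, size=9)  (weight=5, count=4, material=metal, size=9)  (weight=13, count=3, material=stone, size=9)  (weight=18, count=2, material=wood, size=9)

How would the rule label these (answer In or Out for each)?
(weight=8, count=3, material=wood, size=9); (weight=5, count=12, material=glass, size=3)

Out, In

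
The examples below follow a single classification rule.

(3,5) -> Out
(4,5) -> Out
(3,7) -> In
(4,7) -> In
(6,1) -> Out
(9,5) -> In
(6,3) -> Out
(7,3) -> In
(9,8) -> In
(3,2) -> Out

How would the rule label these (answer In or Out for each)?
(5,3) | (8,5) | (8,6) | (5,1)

Out, In, In, Out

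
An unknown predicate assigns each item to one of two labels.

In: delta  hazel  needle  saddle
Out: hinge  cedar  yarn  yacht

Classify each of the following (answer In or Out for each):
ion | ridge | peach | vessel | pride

A rule that fits every label: contains 'l' — true of each 'In' example, false of each 'Out' one.
ion: no 'l', does not pass → Out. ridge: no 'l', does not pass → Out. peach: no 'l', does not pass → Out. vessel: has 'l', checks out → In. pride: no 'l', does not pass → Out.

Out, Out, Out, In, Out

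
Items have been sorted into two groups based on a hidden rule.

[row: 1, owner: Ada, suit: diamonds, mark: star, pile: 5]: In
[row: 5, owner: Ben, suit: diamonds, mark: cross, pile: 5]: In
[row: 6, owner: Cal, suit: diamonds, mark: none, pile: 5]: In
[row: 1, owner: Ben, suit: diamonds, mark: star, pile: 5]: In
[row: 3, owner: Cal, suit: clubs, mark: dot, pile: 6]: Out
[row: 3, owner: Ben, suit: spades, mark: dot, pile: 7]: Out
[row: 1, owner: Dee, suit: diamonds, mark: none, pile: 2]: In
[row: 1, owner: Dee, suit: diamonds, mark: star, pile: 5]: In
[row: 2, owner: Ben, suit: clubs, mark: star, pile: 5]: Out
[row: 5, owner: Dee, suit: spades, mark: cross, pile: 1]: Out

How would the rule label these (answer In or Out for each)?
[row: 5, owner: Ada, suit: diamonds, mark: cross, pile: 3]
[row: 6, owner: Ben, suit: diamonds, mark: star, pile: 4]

In, In

The distinguishing property — suit is diamonds — holds for all the 'In' cases and none of the 'Out' cases.
In: [row: 5, owner: Ada, suit: diamonds, mark: cross, pile: 3], since suit is diamonds. In: [row: 6, owner: Ben, suit: diamonds, mark: star, pile: 4], since suit is diamonds.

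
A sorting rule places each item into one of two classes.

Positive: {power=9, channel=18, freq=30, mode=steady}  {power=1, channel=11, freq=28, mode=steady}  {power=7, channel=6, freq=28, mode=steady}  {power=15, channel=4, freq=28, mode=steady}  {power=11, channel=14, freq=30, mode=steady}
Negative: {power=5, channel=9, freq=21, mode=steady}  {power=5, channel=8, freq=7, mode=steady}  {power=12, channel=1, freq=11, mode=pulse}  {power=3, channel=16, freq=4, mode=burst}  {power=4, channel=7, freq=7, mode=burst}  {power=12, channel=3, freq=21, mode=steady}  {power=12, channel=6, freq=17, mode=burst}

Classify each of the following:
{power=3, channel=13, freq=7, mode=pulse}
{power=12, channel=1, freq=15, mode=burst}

Every 'Positive' example satisfies: freq ≥ 28. None of the 'Negative' examples do.
{power=3, channel=13, freq=7, mode=pulse} — freq = 7, hence Negative.
{power=12, channel=1, freq=15, mode=burst} — freq = 15, hence Negative.

Negative, Negative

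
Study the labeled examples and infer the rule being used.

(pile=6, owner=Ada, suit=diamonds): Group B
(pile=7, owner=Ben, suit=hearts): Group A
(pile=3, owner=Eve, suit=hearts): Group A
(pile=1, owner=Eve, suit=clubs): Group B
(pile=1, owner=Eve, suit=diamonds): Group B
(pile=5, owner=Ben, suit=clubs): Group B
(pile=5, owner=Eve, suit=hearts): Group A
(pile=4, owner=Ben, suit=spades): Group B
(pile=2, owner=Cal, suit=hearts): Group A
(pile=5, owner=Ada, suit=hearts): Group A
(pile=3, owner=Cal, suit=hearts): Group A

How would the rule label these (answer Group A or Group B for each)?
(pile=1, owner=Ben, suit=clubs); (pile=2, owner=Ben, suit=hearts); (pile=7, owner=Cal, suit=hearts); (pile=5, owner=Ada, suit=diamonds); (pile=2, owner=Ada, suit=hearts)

Group B, Group A, Group A, Group B, Group A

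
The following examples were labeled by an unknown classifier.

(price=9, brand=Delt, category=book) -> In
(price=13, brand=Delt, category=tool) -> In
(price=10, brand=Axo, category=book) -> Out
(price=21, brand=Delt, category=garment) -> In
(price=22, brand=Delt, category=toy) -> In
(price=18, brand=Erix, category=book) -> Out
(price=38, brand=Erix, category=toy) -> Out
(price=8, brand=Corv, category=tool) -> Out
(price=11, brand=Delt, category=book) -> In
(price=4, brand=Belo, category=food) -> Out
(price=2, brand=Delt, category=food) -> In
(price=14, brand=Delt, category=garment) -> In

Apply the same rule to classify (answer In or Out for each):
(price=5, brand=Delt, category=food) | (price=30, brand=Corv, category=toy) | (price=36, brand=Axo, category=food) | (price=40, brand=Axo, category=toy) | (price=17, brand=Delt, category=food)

Every 'In' example satisfies: brand is Delt. None of the 'Out' examples do.

In, Out, Out, Out, In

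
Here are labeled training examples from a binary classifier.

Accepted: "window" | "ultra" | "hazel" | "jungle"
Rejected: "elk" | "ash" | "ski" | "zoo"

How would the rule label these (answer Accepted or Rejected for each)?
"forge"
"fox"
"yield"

Accepted, Rejected, Accepted

Every 'Accepted' example satisfies: length ≥ 5. None of the 'Rejected' examples do.
"forge": length 5 — fits, so Accepted. "fox": length 3 — fails the rule, so Rejected. "yield": length 5 — fits, so Accepted.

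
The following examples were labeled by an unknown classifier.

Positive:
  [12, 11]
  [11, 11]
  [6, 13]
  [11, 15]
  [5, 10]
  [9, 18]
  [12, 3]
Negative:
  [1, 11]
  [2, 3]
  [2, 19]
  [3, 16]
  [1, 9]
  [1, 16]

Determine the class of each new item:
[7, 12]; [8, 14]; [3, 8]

Positive, Positive, Negative

The common property of the 'Positive' items is: first ≥ 5. No 'Negative' item has it.
[7, 12]: first 7, passes → Positive. [8, 14]: first 8, passes → Positive. [3, 8]: first 3, fails the rule → Negative.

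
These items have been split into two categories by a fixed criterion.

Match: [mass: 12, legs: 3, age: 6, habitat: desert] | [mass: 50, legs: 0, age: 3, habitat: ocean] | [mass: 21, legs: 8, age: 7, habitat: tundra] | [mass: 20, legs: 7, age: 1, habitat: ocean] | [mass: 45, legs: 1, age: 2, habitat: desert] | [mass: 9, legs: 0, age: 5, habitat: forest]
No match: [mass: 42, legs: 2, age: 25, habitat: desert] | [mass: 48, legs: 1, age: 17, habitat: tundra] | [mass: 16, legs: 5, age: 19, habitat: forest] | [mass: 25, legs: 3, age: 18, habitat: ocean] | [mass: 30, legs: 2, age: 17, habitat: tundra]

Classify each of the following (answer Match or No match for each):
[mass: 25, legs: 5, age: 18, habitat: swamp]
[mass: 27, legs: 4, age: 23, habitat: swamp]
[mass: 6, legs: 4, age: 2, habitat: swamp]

The classifier is using: age ≤ 7.
[mass: 25, legs: 5, age: 18, habitat: swamp]: age = 18, does not satisfy this → No match. [mass: 27, legs: 4, age: 23, habitat: swamp]: age = 23, does not satisfy this → No match. [mass: 6, legs: 4, age: 2, habitat: swamp]: age = 2, satisfies this → Match.

No match, No match, Match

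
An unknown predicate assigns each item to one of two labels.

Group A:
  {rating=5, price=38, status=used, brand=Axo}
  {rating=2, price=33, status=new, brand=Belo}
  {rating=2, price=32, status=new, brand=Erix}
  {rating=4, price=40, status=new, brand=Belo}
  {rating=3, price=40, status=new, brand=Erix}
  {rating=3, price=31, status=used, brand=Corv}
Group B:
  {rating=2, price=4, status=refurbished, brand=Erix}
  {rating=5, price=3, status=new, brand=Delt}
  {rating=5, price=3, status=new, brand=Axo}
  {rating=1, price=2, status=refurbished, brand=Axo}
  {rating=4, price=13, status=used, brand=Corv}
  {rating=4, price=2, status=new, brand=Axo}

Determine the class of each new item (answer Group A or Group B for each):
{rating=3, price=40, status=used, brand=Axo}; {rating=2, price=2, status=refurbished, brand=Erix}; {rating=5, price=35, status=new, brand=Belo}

Group A, Group B, Group A

All 'Group A' examples share one property — price ≥ 31 — and every 'Group B' example lacks it.
{rating=3, price=40, status=used, brand=Axo}: Group A (price = 40). {rating=2, price=2, status=refurbished, brand=Erix}: Group B (price = 2). {rating=5, price=35, status=new, brand=Belo}: Group A (price = 35).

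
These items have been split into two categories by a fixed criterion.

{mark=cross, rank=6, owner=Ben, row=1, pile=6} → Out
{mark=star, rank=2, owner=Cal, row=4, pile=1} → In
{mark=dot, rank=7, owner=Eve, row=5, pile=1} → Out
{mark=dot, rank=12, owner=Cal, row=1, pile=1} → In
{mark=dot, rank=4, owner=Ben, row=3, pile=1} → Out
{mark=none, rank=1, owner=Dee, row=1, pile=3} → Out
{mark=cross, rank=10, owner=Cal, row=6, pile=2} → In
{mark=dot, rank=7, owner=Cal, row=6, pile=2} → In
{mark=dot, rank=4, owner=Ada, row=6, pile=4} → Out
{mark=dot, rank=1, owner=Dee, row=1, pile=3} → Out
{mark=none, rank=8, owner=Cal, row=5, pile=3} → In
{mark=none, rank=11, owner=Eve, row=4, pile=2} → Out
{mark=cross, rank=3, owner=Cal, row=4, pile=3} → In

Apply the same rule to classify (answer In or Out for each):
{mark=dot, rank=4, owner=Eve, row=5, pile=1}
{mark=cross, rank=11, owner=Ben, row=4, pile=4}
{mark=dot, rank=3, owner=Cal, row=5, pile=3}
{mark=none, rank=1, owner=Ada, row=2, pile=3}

Out, Out, In, Out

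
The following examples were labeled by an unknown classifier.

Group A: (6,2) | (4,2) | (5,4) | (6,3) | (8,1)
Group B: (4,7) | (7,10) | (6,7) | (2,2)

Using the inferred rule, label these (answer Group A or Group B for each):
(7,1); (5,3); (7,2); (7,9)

Looking at the examples, the only property every 'Group A' case has and every 'Group B' case lacks is: first > second.
(7,1) → 7 > 1 → Group A. (5,3) → 5 > 3 → Group A. (7,2) → 7 > 2 → Group A. (7,9) → 7 < 9 → Group B.

Group A, Group A, Group A, Group B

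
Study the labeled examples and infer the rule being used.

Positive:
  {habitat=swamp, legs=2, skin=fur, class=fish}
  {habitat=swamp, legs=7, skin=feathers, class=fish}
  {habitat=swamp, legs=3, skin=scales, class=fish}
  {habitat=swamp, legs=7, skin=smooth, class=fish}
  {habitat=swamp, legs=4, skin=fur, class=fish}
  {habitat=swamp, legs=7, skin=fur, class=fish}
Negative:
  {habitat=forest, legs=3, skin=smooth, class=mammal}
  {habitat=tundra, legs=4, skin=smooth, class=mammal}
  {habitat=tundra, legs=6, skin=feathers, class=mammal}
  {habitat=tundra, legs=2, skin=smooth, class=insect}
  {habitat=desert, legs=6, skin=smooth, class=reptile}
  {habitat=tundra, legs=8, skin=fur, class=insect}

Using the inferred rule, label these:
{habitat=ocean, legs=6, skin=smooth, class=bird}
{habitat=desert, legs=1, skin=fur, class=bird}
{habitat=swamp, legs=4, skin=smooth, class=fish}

The simplest hypothesis consistent with all the labels is: class is fish.
Negative: {habitat=ocean, legs=6, skin=smooth, class=bird}, since class is bird. Negative: {habitat=desert, legs=1, skin=fur, class=bird}, since class is bird. Positive: {habitat=swamp, legs=4, skin=smooth, class=fish}, since class is fish.

Negative, Negative, Positive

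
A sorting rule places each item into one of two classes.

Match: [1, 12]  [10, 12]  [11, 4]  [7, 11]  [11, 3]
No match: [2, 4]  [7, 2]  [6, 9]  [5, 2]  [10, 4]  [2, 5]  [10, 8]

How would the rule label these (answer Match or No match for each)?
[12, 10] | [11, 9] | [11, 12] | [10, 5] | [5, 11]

All 'Match' examples share one property — max ≥ 11 — and every 'No match' example lacks it.
[12, 10] — max 12, hence Match.
[11, 9] — max 11, hence Match.
[11, 12] — max 12, hence Match.
[10, 5] — max 10, hence No match.
[5, 11] — max 11, hence Match.

Match, Match, Match, No match, Match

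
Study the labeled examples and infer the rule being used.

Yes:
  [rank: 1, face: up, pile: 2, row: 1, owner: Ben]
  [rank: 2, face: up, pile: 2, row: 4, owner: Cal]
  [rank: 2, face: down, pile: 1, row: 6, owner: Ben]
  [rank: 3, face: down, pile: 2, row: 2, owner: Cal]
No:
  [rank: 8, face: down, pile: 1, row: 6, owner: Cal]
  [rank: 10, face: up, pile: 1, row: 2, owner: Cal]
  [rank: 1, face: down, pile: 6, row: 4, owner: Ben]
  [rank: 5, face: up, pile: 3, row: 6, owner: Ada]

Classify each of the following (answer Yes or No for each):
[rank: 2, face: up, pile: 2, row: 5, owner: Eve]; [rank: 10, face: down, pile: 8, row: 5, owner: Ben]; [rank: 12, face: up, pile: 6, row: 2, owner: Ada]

Yes, No, No

One predicate separates the groups cleanly: rank ≤ 3 AND pile ≤ 2.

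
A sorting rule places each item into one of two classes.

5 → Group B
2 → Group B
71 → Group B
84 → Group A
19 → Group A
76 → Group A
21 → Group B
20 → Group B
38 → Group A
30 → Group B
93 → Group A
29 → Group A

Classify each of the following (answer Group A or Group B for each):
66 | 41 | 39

A rule that fits every label: digit sum ≥ 9 — true of each 'Group A' example, false of each 'Group B' one.

Group A, Group B, Group A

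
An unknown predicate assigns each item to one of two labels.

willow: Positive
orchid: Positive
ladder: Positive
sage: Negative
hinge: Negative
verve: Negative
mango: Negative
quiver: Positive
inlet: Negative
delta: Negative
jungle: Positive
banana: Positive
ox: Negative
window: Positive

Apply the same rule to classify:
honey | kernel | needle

Negative, Positive, Positive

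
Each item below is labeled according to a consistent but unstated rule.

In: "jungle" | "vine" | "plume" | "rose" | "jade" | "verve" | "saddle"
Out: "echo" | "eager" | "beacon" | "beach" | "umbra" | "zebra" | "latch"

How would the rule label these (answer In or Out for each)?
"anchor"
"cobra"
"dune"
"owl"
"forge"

Out, Out, In, Out, In

The pattern is that an item is 'In' exactly when: ends with 'e'.
"anchor" — ends with 'r', hence Out.
"cobra" — ends with 'a', hence Out.
"dune" — ends with 'e', hence In.
"owl" — ends with 'l', hence Out.
"forge" — ends with 'e', hence In.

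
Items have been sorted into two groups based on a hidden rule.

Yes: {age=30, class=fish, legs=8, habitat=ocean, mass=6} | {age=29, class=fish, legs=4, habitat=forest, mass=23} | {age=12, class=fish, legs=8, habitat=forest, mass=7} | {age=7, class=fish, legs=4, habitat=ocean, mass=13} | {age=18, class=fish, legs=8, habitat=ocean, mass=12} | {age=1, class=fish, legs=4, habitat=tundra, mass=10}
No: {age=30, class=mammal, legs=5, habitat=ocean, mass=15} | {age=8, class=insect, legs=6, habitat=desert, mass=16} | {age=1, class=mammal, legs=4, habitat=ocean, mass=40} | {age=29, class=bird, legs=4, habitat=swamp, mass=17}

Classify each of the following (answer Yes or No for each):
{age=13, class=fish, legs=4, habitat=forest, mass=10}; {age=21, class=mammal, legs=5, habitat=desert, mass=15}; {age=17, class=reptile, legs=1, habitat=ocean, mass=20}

Yes, No, No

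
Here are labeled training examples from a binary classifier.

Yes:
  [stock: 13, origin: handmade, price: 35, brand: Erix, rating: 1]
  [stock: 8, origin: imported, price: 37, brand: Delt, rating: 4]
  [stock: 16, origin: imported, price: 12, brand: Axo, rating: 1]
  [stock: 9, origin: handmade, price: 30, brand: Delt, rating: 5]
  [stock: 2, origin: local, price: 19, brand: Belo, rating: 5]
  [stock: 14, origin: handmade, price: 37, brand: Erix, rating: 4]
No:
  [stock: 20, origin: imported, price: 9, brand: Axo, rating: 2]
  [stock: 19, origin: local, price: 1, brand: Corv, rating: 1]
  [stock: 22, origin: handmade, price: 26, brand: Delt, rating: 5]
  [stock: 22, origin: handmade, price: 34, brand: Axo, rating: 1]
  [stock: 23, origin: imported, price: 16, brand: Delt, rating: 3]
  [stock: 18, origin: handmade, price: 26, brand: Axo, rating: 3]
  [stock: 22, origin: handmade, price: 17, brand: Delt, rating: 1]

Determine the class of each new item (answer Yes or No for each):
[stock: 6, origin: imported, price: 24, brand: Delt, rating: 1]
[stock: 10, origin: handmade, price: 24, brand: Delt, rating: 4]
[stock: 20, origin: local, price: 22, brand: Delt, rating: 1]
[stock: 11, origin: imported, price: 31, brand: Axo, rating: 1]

A rule that fits every label: stock ≤ 16 — true of each 'Yes' example, false of each 'No' one.
[stock: 6, origin: imported, price: 24, brand: Delt, rating: 1]: stock = 6, meets the rule → Yes.
[stock: 10, origin: handmade, price: 24, brand: Delt, rating: 4]: stock = 10, meets the rule → Yes.
[stock: 20, origin: local, price: 22, brand: Delt, rating: 1]: stock = 20, doesn't qualify → No.
[stock: 11, origin: imported, price: 31, brand: Axo, rating: 1]: stock = 11, meets the rule → Yes.

Yes, Yes, No, Yes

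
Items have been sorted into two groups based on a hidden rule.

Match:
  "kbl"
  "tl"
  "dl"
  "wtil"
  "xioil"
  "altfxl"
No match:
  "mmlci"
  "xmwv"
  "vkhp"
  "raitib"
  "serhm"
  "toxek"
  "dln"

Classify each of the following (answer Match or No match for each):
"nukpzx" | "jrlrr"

No match, No match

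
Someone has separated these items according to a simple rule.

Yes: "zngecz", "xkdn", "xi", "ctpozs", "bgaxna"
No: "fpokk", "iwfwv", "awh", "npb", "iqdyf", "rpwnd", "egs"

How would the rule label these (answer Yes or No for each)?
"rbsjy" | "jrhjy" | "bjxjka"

No, No, Yes

The pattern is that an item is 'Yes' exactly when: even length.
"rbsjy" → length 5 → No.
"jrhjy" → length 5 → No.
"bjxjka" → length 6 → Yes.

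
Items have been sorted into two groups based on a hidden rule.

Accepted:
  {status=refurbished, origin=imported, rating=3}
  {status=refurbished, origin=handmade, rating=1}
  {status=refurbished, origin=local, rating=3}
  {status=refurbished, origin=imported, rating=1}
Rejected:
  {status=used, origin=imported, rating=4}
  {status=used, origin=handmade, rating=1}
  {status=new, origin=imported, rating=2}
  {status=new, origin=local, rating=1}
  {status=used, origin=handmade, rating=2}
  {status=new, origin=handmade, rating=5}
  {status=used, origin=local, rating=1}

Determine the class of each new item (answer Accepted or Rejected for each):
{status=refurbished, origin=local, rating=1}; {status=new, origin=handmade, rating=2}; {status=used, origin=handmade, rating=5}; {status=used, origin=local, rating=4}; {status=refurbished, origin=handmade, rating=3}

The pattern is that an item is 'Accepted' exactly when: status is refurbished.
{status=refurbished, origin=local, rating=1}: status is refurbished — qualifies, so Accepted.
{status=new, origin=handmade, rating=2}: status is new — does not pass, so Rejected.
{status=used, origin=handmade, rating=5}: status is used — does not pass, so Rejected.
{status=used, origin=local, rating=4}: status is used — does not pass, so Rejected.
{status=refurbished, origin=handmade, rating=3}: status is refurbished — qualifies, so Accepted.

Accepted, Rejected, Rejected, Rejected, Accepted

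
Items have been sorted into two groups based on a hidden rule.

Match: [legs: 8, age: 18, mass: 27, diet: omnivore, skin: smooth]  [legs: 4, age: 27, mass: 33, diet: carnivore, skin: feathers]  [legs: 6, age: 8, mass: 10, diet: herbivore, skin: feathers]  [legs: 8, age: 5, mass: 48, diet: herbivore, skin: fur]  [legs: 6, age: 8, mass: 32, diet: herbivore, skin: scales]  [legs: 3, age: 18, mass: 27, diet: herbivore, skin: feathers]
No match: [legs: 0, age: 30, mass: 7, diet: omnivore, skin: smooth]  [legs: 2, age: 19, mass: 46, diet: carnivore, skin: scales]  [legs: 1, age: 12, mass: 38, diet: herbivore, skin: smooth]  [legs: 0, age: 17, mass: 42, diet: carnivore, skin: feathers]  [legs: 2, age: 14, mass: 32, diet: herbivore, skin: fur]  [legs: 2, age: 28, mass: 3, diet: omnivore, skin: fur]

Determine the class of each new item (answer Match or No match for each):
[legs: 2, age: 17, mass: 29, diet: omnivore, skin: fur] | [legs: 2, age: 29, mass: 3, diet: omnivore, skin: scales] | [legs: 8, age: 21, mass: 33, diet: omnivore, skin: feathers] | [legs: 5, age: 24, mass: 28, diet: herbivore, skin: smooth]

The classifier is using: legs ≥ 3.

No match, No match, Match, Match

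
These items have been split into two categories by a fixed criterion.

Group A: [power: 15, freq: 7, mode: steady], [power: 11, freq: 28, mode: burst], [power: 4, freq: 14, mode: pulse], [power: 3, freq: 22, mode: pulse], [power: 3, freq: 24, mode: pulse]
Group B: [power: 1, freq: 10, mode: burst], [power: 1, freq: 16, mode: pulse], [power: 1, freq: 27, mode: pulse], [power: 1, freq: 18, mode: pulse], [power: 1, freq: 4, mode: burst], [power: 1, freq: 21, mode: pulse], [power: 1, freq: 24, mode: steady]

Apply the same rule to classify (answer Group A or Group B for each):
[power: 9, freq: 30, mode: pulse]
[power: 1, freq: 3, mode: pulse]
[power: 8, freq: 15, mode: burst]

'Group A' ⟺ power ≥ 3.
[power: 9, freq: 30, mode: pulse] — power = 9, hence Group A. [power: 1, freq: 3, mode: pulse] — power = 1, hence Group B. [power: 8, freq: 15, mode: burst] — power = 8, hence Group A.

Group A, Group B, Group A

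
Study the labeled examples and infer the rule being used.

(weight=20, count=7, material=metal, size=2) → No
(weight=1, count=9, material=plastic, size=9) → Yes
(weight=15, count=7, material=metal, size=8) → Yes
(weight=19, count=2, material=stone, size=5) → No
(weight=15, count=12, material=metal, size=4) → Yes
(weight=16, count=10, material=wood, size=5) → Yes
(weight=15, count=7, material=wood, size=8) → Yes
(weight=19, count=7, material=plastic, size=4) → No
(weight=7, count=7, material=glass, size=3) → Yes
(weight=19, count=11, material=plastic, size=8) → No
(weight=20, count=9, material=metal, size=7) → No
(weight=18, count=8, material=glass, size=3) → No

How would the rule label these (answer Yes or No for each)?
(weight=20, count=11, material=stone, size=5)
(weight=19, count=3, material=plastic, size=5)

The rule appears to be: weight ≤ 16.

No, No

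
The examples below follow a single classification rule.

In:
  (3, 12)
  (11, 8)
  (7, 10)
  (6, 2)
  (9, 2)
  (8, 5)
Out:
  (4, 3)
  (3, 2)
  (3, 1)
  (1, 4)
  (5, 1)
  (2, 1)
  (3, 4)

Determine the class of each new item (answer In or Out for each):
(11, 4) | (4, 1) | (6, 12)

One predicate separates the groups cleanly: sum ≥ 8.

In, Out, In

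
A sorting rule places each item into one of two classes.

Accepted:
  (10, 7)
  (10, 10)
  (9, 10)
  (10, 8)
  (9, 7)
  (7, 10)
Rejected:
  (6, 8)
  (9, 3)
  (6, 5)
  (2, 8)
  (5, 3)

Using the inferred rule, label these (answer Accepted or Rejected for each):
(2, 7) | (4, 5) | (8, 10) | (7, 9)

The common property of the 'Accepted' items is: sum ≥ 16. No 'Rejected' item has it.

Rejected, Rejected, Accepted, Accepted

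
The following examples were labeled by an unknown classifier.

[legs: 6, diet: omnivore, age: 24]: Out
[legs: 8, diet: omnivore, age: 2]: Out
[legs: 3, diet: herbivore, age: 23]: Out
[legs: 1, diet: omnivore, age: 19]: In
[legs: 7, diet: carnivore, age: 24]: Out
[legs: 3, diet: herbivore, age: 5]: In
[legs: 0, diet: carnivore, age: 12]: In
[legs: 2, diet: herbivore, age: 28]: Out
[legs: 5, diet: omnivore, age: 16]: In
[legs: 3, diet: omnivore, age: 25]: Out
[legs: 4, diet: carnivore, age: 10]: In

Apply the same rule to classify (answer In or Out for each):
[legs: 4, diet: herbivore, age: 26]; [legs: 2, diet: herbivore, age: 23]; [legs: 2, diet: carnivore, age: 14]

The pattern is that an item is 'In' exactly when: age ≥ 5 AND age ≤ 19.
[legs: 4, diet: herbivore, age: 26] — age = 26, hence Out. [legs: 2, diet: herbivore, age: 23] — age = 23, hence Out. [legs: 2, diet: carnivore, age: 14] — age = 14, hence In.

Out, Out, In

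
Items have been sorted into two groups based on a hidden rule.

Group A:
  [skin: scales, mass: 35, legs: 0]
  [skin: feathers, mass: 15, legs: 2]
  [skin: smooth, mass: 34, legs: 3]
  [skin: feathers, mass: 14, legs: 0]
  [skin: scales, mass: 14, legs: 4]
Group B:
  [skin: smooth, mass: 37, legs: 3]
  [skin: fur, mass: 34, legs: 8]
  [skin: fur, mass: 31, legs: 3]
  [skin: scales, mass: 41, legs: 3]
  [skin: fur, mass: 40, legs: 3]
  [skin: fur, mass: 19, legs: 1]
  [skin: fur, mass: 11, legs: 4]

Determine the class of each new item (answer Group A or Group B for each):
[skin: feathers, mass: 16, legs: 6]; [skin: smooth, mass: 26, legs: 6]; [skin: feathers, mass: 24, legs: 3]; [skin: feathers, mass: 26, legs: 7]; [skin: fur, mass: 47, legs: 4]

One predicate separates the groups cleanly: skin is not fur AND mass ≤ 35.
[skin: feathers, mass: 16, legs: 6]: skin is feathers, mass = 16, passes → Group A. [skin: smooth, mass: 26, legs: 6]: skin is smooth, mass = 26, passes → Group A. [skin: feathers, mass: 24, legs: 3]: skin is feathers, mass = 24, passes → Group A. [skin: feathers, mass: 26, legs: 7]: skin is feathers, mass = 26, passes → Group A. [skin: fur, mass: 47, legs: 4]: skin is fur, mass = 47, does not satisfy this → Group B.

Group A, Group A, Group A, Group A, Group B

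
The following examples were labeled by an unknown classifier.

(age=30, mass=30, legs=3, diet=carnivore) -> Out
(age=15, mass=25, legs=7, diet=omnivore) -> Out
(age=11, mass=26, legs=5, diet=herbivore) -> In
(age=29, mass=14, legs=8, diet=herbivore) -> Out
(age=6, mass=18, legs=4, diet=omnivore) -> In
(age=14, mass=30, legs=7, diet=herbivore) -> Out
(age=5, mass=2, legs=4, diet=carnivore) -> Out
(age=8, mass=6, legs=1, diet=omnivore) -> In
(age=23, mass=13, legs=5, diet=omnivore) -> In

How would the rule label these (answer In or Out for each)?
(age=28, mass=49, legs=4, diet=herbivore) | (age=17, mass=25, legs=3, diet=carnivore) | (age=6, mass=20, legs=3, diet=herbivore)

In, Out, In

One predicate separates the groups cleanly: diet is not carnivore AND legs ≤ 5.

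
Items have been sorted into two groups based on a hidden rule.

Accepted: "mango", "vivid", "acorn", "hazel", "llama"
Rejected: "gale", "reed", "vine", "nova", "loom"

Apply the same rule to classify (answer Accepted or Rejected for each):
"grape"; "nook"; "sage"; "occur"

Accepted, Rejected, Rejected, Accepted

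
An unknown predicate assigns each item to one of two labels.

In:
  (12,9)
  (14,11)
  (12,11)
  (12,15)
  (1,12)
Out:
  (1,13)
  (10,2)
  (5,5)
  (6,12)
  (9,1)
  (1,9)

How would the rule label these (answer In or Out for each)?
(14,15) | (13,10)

Rule: sum is odd. This holds for each 'In' example and fails for each 'Out' one.
(14,15): In (14+15 = 29). (13,10): In (13+10 = 23).

In, In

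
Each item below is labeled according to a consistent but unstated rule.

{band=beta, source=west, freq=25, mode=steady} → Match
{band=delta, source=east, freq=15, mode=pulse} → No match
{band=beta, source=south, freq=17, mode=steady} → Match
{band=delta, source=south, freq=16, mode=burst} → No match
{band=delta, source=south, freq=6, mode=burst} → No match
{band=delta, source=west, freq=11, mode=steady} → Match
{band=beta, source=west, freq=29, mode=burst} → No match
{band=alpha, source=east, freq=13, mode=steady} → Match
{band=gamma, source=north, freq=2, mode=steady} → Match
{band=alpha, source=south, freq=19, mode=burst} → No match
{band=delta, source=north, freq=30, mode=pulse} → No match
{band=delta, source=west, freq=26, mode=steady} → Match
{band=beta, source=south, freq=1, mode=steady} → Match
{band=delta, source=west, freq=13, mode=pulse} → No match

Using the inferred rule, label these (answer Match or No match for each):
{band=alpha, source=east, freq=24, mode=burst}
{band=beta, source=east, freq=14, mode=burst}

No match, No match

Checking candidate rules against both groups, what survives is: mode is steady.
{band=alpha, source=east, freq=24, mode=burst} → mode is burst → No match.
{band=beta, source=east, freq=14, mode=burst} → mode is burst → No match.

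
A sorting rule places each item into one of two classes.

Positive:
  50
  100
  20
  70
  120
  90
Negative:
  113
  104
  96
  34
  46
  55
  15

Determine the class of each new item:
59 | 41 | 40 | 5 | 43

Negative, Negative, Positive, Negative, Negative

Every 'Positive' example satisfies: multiple of 10. None of the 'Negative' examples do.
59 — 59 = 10·5 + 9, hence Negative. 41 — 41 = 10·4 + 1, hence Negative. 40 — 40 = 10·4, hence Positive. 5 — 5 = 10·0 + 5, hence Negative. 43 — 43 = 10·4 + 3, hence Negative.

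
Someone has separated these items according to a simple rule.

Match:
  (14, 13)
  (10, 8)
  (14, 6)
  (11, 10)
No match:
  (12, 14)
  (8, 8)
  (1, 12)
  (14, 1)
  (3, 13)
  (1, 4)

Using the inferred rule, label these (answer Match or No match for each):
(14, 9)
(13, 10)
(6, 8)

A rule that fits every label: first > second AND sum ≥ 16 — true of each 'Match' example, false of each 'No match' one.

Match, Match, No match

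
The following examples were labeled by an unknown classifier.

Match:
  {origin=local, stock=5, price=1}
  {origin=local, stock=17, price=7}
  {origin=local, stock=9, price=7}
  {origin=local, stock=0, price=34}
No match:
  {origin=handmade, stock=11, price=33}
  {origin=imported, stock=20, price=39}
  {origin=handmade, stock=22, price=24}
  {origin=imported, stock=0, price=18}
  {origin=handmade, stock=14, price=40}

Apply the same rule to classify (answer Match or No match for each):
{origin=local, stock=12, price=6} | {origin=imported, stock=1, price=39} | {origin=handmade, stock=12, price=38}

Match, No match, No match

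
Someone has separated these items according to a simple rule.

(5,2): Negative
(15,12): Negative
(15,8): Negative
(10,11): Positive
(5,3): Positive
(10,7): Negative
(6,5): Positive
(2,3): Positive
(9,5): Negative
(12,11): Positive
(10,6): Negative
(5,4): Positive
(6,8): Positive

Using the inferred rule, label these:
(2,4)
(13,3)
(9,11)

Positive, Negative, Positive

Rule: |first − second| ≤ 2. This holds for each 'Positive' example and fails for each 'Negative' one.
(2,4): |2−4| = 2, checks out → Positive. (13,3): |13−3| = 10, does not pass → Negative. (9,11): |9−11| = 2, checks out → Positive.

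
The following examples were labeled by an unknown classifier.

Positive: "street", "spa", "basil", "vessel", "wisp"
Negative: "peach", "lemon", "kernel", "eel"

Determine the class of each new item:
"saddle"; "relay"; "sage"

Positive, Negative, Positive

The pattern is that an item is 'Positive' exactly when: contains 's'.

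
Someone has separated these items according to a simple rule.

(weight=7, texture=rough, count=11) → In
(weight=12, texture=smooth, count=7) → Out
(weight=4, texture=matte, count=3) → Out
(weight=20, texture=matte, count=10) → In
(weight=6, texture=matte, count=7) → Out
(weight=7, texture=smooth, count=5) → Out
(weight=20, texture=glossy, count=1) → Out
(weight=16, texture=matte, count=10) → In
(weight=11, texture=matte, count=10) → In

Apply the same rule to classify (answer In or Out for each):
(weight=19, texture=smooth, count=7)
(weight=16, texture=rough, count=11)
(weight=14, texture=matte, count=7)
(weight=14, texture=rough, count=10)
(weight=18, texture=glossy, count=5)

The simplest hypothesis consistent with all the labels is: count ≥ 10.
Out: (weight=19, texture=smooth, count=7), since count = 7. In: (weight=16, texture=rough, count=11), since count = 11. Out: (weight=14, texture=matte, count=7), since count = 7. In: (weight=14, texture=rough, count=10), since count = 10. Out: (weight=18, texture=glossy, count=5), since count = 5.

Out, In, Out, In, Out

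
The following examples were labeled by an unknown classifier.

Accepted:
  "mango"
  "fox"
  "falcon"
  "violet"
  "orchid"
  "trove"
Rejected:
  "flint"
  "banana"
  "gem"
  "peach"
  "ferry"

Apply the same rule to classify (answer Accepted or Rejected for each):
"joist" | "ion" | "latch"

Accepted, Accepted, Rejected

The rule appears to be: contains 'o'.
"joist" — has 'o', hence Accepted.
"ion" — has 'o', hence Accepted.
"latch" — no 'o', hence Rejected.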